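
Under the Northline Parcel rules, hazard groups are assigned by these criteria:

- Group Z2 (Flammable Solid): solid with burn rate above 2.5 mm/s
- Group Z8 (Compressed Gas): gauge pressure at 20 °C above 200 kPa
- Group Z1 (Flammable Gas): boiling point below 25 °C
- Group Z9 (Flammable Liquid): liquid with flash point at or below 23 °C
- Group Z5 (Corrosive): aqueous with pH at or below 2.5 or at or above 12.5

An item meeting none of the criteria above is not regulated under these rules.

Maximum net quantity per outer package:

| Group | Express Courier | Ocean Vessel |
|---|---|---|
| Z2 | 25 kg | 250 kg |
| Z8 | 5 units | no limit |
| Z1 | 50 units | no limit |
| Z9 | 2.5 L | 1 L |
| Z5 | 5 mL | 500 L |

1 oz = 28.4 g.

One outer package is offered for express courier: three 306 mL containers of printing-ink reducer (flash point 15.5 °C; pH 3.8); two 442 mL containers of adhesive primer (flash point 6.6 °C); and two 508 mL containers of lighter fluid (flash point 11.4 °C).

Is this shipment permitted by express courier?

No

The printing-ink reducer has flash point 15.5 °C, which is ≤ 23 °C, so it is Group Z9 (Flammable Liquid).
Adhesive primer: flash point 6.6 °C ≤ 23 °C → Group Z9 (Flammable Liquid).
Lighter fluid: flash point 11.4 °C ≤ 23 °C → Group Z9 (Flammable Liquid).
Total Group Z9: (three 306 mL containers = 918 mL) + (two 442 mL containers = 884 mL) + (two 508 mL containers = 1.016 L) = 2.818 L.
2.818 L exceeds the express courier limit of 2.5 L for Group Z9.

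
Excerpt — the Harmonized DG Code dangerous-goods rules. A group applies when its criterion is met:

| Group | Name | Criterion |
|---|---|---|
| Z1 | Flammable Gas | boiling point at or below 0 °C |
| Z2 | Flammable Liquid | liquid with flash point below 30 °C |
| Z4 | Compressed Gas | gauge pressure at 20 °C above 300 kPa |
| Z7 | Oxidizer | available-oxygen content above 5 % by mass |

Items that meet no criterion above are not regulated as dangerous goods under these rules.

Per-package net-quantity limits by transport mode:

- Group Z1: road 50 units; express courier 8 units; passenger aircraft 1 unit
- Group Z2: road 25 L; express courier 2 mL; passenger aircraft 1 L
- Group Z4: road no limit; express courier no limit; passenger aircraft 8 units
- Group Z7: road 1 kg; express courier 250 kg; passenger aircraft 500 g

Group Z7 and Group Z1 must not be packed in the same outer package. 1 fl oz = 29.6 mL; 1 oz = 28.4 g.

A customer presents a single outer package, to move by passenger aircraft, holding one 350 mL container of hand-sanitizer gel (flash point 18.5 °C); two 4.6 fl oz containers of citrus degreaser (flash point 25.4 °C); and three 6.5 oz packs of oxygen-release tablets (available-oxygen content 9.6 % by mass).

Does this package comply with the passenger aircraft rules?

No

The hand-sanitizer gel has flash point 18.5 °C, which is < 30 °C, so it is Group Z2 (Flammable Liquid).
Citrus degreaser: flash point 25.4 °C < 30 °C → Group Z2 (Flammable Liquid).
Available-oxygen content 9.6 % by mass meets the Group Z7 criterion (Oxidizer), so the oxygen-release tablets are Group Z7.
Group Z7 quantity: three 6.5 oz packs = 553.8 g.
553.8 g > 500 g (passenger aircraft limit, Group Z7) — over the limit.
Total Group Z2: 350 mL + (two 4.6 fl oz containers = 272.32 mL) = 622.32 mL.
622.32 mL is within the passenger aircraft limit of 1 L for Group Z2.
The segregation rule (Group Z7 with Group Z1) does not apply to Group Z7 with Group Z2.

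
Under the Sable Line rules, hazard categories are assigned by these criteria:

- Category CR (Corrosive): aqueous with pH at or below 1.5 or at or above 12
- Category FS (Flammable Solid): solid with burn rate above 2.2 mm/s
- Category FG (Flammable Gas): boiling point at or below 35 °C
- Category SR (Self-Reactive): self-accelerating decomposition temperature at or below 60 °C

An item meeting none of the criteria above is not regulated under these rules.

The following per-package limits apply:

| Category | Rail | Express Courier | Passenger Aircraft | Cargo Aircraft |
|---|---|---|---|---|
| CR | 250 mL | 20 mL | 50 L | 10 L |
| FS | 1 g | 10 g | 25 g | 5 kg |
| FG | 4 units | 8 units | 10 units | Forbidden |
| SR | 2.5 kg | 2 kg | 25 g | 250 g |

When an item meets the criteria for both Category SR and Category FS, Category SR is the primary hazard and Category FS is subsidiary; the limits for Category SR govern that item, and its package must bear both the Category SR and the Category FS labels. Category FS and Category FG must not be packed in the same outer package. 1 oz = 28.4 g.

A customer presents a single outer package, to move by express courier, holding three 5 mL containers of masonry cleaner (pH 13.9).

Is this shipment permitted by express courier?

Yes

pH 13.9 meets the Category CR criterion (Corrosive), so the masonry cleaner is Category CR.
Category CR quantity: three 5 mL containers = 15 mL.
15 mL ≤ 20 mL (express courier limit, Category CR) — within limit.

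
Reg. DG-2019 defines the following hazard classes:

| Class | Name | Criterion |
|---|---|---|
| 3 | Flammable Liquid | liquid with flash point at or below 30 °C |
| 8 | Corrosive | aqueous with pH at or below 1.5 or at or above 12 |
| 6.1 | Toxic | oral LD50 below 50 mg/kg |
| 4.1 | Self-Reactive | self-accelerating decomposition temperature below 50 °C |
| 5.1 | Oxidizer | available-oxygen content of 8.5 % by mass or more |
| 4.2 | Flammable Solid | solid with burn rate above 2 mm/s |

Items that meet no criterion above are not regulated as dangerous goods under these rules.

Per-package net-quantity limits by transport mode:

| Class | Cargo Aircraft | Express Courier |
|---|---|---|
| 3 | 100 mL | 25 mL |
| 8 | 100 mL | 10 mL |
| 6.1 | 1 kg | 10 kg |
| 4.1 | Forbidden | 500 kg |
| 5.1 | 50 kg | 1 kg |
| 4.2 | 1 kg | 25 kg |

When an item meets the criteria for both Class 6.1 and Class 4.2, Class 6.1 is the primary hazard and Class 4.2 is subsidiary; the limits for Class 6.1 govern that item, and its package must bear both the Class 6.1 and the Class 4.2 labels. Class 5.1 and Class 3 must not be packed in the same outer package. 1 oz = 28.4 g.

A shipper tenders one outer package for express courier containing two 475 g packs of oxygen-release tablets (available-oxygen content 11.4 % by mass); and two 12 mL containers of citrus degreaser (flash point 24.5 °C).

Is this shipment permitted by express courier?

No

Available-oxygen content 11.4 % by mass meets the Class 5.1 criterion (Oxidizer), so the oxygen-release tablets are Class 5.1.
Citrus degreaser: flash point 24.5 °C ≤ 30 °C → Class 3 (Flammable Liquid).
Class 5.1 quantity: two 475 g packs = 950 g.
That is within the Class 5.1 express courier limit of 1 kg.
Class 3 quantity: two 12 mL containers = 24 mL.
24 mL is within the express courier limit of 25 mL for Class 3.
Class 5.1 and Class 3 may not share an outer package.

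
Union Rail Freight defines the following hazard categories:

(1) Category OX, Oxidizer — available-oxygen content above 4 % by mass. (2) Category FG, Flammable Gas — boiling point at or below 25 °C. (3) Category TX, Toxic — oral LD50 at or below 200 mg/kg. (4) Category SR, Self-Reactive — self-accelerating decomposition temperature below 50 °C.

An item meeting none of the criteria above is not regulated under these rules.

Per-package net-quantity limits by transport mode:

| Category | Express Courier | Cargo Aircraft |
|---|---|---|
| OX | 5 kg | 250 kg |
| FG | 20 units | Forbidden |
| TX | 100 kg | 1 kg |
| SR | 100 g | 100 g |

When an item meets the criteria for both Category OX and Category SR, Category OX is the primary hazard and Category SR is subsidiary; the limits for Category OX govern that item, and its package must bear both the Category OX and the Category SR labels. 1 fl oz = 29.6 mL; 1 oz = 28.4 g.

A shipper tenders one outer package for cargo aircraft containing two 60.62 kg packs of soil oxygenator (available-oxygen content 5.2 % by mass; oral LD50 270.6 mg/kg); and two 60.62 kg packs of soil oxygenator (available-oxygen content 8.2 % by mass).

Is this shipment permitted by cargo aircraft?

Available-oxygen content 5.2 % by mass meets the Category OX criterion (Oxidizer), so the soil oxygenator is Category OX.
Soil oxygenator: available-oxygen content 8.2 % by mass > 4 % by mass → Category OX (Oxidizer).
Category OX net quantity: (two 60.62 kg packs = 121.24 kg) + (two 60.62 kg packs = 121.24 kg) = 242.48 kg.
242.48 kg ≤ 250 kg (cargo aircraft limit, Category OX) — within limit.

Yes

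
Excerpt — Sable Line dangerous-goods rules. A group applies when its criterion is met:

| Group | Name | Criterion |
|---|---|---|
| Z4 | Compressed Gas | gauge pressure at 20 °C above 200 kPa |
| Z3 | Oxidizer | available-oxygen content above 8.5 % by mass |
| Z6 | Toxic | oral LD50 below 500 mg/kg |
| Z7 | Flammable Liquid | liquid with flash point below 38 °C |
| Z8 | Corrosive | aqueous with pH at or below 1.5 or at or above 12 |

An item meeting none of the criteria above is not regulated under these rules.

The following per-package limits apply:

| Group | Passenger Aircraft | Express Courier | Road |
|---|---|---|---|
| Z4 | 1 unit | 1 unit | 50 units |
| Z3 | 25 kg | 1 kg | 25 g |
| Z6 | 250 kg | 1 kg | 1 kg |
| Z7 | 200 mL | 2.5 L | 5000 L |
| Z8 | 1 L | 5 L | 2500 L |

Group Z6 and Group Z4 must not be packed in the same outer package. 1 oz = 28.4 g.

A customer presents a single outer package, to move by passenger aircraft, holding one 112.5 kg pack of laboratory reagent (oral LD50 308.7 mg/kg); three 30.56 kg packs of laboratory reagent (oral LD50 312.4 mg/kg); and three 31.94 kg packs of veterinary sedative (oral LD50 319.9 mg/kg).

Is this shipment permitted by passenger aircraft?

No

Oral LD50 308.7 mg/kg meets the Group Z6 criterion (Toxic), so the laboratory reagent is Group Z6.
The laboratory reagent has oral LD50 312.4 mg/kg, which is < 500 mg/kg, so it is Group Z6 (Toxic).
The veterinary sedative has oral LD50 319.9 mg/kg, which is < 500 mg/kg, so it is Group Z6 (Toxic).
Group Z6 net quantity: 112.5 kg + (three 30.56 kg packs = 91.68 kg) + (three 31.94 kg packs = 95.82 kg) = 300 kg.
300 kg > 250 kg (passenger aircraft limit, Group Z6) — over the limit.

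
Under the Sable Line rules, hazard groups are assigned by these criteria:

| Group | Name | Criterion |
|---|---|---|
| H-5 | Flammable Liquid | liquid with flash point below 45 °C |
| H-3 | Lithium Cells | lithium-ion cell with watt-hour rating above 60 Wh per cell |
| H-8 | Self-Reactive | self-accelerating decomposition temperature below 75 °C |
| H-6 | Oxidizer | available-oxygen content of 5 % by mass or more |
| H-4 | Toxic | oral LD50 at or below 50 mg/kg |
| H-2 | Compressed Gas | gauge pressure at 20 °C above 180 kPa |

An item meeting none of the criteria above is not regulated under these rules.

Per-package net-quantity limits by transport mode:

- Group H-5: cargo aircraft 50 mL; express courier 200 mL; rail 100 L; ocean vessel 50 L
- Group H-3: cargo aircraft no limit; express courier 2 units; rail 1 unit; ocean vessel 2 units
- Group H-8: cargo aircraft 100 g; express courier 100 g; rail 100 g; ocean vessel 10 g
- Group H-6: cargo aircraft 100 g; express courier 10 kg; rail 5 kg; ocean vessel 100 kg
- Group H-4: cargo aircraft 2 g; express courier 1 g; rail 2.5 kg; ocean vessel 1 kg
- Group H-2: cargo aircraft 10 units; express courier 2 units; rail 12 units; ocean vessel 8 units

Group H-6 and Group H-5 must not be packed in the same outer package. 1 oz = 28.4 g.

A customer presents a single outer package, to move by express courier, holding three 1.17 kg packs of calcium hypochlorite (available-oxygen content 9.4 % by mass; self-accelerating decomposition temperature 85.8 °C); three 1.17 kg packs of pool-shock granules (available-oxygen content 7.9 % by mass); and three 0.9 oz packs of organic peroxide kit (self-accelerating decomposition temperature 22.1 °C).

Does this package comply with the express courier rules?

Yes

With available-oxygen content 9.4 % by mass (≥ 5 % by mass), the calcium hypochlorite falls in Group H-6.
With available-oxygen content 7.9 % by mass (≥ 5 % by mass), the pool-shock granules fall in Group H-6.
The organic peroxide kit has self-accelerating decomposition temperature 22.1 °C, which is < 75 °C, so it is Group H-8 (Self-Reactive).
Total Group H-6: (three 1.17 kg packs = 3.51 kg) + (three 1.17 kg packs = 3.51 kg) = 7.02 kg.
That is within the Group H-6 express courier limit of 10 kg.
Group H-8 quantity: three 0.9 oz packs = 76.68 g.
That is within the Group H-8 express courier limit of 100 g.
The segregation rule (Group H-6 with Group H-5) does not apply to Group H-6 with Group H-8.
Every hazard group is within its express courier limit and no segregation rule is violated.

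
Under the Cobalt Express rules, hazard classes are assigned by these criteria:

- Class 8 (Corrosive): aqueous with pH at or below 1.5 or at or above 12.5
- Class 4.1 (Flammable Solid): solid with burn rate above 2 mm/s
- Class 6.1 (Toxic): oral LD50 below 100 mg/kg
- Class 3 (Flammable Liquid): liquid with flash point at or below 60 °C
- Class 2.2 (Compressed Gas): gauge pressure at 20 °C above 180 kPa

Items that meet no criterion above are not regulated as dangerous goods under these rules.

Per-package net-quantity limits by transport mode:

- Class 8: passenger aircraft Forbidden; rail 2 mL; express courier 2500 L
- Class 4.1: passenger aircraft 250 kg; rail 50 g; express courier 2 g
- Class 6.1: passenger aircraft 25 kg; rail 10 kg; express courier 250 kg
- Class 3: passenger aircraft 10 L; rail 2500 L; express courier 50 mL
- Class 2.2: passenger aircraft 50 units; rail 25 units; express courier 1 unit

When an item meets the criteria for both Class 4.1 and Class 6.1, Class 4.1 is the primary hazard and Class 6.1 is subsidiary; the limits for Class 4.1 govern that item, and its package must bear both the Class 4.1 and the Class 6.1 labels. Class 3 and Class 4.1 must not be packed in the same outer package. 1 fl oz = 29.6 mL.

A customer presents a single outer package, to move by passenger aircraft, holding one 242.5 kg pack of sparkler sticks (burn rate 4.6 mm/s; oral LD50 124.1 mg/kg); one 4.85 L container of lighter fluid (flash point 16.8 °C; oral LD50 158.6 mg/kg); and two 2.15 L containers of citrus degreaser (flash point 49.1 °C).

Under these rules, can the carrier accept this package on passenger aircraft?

Burn rate 4.6 mm/s meets the Class 4.1 criterion (Flammable Solid), so the sparkler sticks are Class 4.1.
Lighter fluid: flash point 16.8 °C ≤ 60 °C → Class 3 (Flammable Liquid).
The citrus degreaser has flash point 49.1 °C, which is ≤ 60 °C, so it is Class 3 (Flammable Liquid).
Class 3 net quantity: 4.85 L + (two 2.15 L containers = 4.3 L) = 9.15 L.
That is within the Class 3 passenger aircraft limit of 10 L.
Class 4.1 quantity: 242.5 kg.
242.5 kg ≤ 250 kg (passenger aircraft limit, Class 4.1) — within limit.
Class 3 and Class 4.1 may not share an outer package.

No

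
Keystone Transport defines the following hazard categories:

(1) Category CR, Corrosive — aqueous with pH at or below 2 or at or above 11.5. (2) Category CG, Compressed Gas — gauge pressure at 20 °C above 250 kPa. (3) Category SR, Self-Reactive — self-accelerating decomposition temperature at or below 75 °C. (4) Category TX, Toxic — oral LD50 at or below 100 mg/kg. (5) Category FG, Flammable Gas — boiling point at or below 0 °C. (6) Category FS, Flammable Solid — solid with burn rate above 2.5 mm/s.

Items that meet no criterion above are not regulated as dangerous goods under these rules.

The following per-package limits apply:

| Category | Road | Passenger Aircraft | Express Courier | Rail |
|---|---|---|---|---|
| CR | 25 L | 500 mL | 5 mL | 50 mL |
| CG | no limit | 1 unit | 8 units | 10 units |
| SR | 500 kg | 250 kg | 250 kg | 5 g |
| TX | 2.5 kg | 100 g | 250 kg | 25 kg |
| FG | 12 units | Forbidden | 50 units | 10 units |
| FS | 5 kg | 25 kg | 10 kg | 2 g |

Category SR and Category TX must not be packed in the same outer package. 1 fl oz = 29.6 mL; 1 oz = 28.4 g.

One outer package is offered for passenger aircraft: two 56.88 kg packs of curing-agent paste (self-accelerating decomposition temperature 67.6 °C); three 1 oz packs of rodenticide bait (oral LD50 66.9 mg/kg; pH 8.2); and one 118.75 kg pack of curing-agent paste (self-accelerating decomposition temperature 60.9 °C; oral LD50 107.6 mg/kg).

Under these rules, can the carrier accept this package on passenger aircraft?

Curing-agent paste: self-accelerating decomposition temperature 67.6 °C ≤ 75 °C → Category SR (Self-Reactive).
Oral LD50 66.9 mg/kg meets the Category TX criterion (Toxic), so the rodenticide bait is Category TX.
Self-accelerating decomposition temperature 60.9 °C meets the Category SR criterion (Self-Reactive), so the curing-agent paste is Category SR.
Total Category SR: (two 56.88 kg packs = 113.76 kg) + 118.75 kg = 232.51 kg.
That is within the Category SR passenger aircraft limit of 250 kg.
Category TX quantity: three 1 oz packs = 85.2 g.
85.2 g ≤ 100 g (passenger aircraft limit, Category TX) — within limit.
Category SR and Category TX may not share an outer package.

No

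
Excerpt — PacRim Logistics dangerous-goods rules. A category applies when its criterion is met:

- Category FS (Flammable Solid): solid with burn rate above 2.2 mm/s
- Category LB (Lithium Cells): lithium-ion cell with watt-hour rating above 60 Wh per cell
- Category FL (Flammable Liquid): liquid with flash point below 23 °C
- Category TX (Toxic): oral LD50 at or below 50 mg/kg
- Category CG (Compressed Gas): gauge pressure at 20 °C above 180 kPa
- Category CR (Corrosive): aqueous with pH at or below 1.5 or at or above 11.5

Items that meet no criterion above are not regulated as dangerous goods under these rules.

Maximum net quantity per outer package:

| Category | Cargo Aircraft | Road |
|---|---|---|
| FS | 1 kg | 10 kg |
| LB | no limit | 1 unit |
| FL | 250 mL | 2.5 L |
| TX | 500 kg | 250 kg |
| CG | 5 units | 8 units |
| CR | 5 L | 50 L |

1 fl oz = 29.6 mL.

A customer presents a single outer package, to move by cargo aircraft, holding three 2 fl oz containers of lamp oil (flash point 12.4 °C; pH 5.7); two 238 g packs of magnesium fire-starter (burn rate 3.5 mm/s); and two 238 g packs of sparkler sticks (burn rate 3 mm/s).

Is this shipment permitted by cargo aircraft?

Yes

The lamp oil has flash point 12.4 °C, which is < 23 °C, so it is Category FL (Flammable Liquid).
The magnesium fire-starter has burn rate 3.5 mm/s, which is > 2.2 mm/s, so it is Category FS (Flammable Solid).
Burn rate 3 mm/s meets the Category FS criterion (Flammable Solid), so the sparkler sticks are Category FS.
Total Category FS: (two 238 g packs = 476 g) + (two 238 g packs = 476 g) = 952 g.
That is within the Category FS cargo aircraft limit of 1 kg.
Category FL quantity: three 2 fl oz containers = 177.6 mL.
That is within the Category FL cargo aircraft limit of 250 mL.
Every hazard category is within its cargo aircraft limit and no segregation rule is violated.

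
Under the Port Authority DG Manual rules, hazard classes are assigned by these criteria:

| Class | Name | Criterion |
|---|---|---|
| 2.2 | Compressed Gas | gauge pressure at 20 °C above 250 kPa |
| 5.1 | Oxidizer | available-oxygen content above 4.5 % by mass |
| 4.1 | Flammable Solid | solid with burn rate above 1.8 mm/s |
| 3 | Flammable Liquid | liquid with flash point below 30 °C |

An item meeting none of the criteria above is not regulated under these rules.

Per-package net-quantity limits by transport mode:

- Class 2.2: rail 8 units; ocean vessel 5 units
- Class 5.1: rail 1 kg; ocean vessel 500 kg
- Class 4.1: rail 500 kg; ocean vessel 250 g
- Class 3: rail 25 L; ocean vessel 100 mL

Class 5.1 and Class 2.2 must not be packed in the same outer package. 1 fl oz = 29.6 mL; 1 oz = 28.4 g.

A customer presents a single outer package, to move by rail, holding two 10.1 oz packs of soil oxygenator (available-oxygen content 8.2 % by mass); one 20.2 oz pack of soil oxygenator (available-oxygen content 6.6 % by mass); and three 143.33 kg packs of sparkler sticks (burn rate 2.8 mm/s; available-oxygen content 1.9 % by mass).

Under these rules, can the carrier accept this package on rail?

The soil oxygenator has available-oxygen content 8.2 % by mass, which is > 4.5 % by mass, so it is Class 5.1 (Oxidizer).
Available-oxygen content 6.6 % by mass meets the Class 5.1 criterion (Oxidizer), so the soil oxygenator is Class 5.1.
Burn rate 2.8 mm/s meets the Class 4.1 criterion (Flammable Solid), so the sparkler sticks are Class 4.1.
Class 5.1 net quantity: (two 10.1 oz packs = 573.68 g) + (one 20.2 oz pack = 573.68 g) = 1147.36 g.
1147.36 g > 1 kg (rail limit, Class 5.1) — over the limit.
Class 4.1 quantity: three 143.33 kg packs = 429.99 kg.
That is within the Class 4.1 rail limit of 500 kg.
The segregation rule (Class 5.1 with Class 2.2) does not apply to Class 5.1 with Class 4.1.

No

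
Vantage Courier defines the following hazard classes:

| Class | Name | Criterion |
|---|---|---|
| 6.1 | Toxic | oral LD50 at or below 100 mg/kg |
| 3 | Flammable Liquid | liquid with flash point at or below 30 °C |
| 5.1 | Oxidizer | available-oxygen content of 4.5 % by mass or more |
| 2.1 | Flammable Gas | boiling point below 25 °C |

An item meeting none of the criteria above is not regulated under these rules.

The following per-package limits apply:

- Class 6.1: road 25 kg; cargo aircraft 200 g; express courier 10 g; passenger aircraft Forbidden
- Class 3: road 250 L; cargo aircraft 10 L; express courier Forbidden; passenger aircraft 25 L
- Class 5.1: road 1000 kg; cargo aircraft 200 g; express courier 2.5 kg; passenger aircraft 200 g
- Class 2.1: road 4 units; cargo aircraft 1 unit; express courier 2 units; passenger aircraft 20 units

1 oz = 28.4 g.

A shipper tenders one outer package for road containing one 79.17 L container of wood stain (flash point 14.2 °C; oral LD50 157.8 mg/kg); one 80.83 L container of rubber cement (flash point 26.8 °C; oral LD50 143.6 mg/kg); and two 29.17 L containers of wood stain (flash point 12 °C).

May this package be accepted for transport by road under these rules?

Flash point 14.2 °C meets the Class 3 criterion (Flammable Liquid), so the wood stain is Class 3.
Rubber cement: flash point 26.8 °C ≤ 30 °C → Class 3 (Flammable Liquid).
The wood stain has flash point 12 °C, which is ≤ 30 °C, so it is Class 3 (Flammable Liquid).
Class 3 net quantity: 79.17 L + 80.83 L + (two 29.17 L containers = 58.34 L) = 218.34 L.
218.34 L is within the road limit of 250 L for Class 3.

Yes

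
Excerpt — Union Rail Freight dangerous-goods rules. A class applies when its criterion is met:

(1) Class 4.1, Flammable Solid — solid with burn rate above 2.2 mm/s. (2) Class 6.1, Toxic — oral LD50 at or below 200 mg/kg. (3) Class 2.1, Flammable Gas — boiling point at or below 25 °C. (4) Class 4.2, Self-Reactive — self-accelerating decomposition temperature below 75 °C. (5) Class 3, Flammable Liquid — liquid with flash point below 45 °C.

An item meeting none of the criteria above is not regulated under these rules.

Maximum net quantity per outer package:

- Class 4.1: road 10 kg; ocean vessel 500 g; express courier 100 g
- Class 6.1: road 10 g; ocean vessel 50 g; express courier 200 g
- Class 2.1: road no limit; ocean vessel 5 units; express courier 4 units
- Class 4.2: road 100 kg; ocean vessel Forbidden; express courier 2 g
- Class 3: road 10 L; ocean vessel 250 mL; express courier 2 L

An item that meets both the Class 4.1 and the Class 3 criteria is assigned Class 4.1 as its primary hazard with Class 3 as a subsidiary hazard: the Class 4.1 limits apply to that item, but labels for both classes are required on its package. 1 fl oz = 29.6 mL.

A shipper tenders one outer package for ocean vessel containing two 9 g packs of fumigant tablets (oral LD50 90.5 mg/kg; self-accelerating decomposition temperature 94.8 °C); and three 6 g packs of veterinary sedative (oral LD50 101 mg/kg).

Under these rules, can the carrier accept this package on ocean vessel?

Yes

Oral LD50 90.5 mg/kg meets the Class 6.1 criterion (Toxic), so the fumigant tablets are Class 6.1.
With oral LD50 101 mg/kg (≤ 200 mg/kg), the veterinary sedative falls in Class 6.1.
Class 6.1 net quantity: (two 9 g packs = 18 g) + (three 6 g packs = 18 g) = 36 g.
That is within the Class 6.1 ocean vessel limit of 50 g.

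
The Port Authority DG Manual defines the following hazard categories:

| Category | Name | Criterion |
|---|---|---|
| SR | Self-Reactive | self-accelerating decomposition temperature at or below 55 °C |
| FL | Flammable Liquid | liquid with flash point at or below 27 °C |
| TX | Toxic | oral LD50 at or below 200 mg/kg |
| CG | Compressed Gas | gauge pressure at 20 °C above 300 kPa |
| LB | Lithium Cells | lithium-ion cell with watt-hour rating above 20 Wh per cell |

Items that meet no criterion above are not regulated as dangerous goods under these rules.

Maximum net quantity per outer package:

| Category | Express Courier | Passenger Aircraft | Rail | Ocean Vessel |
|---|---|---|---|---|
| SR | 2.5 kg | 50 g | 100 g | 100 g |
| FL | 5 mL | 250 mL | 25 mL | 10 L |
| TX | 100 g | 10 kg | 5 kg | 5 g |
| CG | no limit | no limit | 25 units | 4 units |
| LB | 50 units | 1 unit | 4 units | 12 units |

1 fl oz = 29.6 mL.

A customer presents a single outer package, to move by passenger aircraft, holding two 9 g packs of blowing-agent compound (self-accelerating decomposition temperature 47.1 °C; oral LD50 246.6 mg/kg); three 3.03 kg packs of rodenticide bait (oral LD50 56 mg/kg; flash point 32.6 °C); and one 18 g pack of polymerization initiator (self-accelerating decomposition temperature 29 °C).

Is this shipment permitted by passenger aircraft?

Blowing-agent compound: self-accelerating decomposition temperature 47.1 °C ≤ 55 °C → Category SR (Self-Reactive).
Rodenticide bait: oral LD50 56 mg/kg ≤ 200 mg/kg → Category TX (Toxic).
Self-accelerating decomposition temperature 29 °C meets the Category SR criterion (Self-Reactive), so the polymerization initiator is Category SR.
Category TX quantity: three 3.03 kg packs = 9.09 kg.
9.09 kg ≤ 10 kg (passenger aircraft limit, Category TX) — within limit.
Category SR net quantity: (two 9 g packs = 18 g) + 18 g = 36 g.
36 g ≤ 50 g (passenger aircraft limit, Category SR) — within limit.
Every hazard category is within its passenger aircraft limit and no segregation rule is violated.

Yes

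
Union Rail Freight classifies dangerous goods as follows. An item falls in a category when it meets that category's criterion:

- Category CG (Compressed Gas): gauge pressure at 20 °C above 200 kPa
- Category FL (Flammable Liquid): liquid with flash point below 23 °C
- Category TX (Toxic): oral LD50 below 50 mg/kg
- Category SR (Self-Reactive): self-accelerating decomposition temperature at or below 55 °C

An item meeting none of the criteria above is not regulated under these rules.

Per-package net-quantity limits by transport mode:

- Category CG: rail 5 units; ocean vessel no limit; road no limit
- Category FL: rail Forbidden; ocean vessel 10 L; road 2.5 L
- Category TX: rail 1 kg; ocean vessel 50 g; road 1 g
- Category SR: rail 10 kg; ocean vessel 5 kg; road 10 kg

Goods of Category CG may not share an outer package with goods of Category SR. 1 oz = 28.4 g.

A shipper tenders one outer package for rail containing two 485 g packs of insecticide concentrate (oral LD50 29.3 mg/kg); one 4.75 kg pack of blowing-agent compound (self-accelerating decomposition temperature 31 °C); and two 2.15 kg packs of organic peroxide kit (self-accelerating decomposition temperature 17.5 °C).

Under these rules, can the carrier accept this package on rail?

Insecticide concentrate: oral LD50 29.3 mg/kg < 50 mg/kg → Category TX (Toxic).
With self-accelerating decomposition temperature 31 °C (≤ 55 °C), the blowing-agent compound falls in Category SR.
Self-accelerating decomposition temperature 17.5 °C meets the Category SR criterion (Self-Reactive), so the organic peroxide kit is Category SR.
Category TX quantity: two 485 g packs = 970 g.
970 g is within the rail limit of 1 kg for Category TX.
Category SR net quantity: 4.75 kg + (two 2.15 kg packs = 4.3 kg) = 9.05 kg.
9.05 kg ≤ 10 kg (rail limit, Category SR) — within limit.
The segregation rule (Category CG with Category SR) does not apply to Category TX with Category SR.
Every hazard category is within its rail limit and no segregation rule is violated.

Yes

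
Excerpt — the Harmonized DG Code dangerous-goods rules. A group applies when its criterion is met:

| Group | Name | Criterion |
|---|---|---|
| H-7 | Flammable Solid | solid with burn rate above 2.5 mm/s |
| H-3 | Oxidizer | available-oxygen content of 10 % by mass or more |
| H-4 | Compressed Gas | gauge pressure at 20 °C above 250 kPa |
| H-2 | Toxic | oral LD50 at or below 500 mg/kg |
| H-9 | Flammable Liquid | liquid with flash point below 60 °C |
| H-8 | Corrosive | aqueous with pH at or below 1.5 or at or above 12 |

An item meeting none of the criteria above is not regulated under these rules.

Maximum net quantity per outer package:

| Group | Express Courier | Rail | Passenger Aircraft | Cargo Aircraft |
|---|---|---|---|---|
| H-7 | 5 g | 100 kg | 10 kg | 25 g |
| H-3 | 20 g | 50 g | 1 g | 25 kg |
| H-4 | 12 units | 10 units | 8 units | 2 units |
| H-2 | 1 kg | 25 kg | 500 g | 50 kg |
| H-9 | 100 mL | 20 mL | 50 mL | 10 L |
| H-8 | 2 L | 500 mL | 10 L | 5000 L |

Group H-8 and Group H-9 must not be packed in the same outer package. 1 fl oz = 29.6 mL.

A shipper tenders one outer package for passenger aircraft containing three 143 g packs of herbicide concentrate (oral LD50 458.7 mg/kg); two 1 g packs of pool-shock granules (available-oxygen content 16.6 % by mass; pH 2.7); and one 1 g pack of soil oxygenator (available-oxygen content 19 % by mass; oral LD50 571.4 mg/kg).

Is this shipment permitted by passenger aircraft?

With oral LD50 458.7 mg/kg (≤ 500 mg/kg), the herbicide concentrate falls in Group H-2.
The pool-shock granules have available-oxygen content 16.6 % by mass, which is ≥ 10 % by mass, so they are Group H-3 (Oxidizer).
With available-oxygen content 19 % by mass (≥ 10 % by mass), the soil oxygenator falls in Group H-3.
Group H-3 net quantity: (two 1 g packs = 2 g) + 1 g = 3 g.
That exceeds the Group H-3 passenger aircraft limit of 1 g.
Group H-2 quantity: three 143 g packs = 429 g.
429 g ≤ 500 g (passenger aircraft limit, Group H-2) — within limit.
The segregation rule (Group H-8 with Group H-9) does not apply to Group H-3 with Group H-2.

No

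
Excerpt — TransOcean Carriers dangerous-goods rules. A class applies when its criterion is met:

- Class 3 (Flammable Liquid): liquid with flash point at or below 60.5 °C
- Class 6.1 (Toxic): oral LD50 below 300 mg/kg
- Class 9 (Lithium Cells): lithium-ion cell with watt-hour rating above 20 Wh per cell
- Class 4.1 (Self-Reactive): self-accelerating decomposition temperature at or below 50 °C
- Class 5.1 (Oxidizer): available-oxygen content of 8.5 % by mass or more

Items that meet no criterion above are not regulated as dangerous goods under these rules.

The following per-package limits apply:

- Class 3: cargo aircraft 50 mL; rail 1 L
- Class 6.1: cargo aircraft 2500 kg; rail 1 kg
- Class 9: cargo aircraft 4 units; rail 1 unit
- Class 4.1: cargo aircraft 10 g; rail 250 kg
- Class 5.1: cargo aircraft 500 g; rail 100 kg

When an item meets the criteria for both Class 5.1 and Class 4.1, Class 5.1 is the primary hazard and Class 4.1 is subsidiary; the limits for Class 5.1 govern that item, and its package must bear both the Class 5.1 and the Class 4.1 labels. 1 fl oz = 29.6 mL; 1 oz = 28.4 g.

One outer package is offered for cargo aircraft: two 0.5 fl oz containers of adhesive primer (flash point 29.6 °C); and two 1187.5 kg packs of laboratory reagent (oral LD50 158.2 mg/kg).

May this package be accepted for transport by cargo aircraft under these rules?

Yes

Adhesive primer: flash point 29.6 °C ≤ 60.5 °C → Class 3 (Flammable Liquid).
Oral LD50 158.2 mg/kg meets the Class 6.1 criterion (Toxic), so the laboratory reagent is Class 6.1.
Class 6.1 quantity: two 1187.5 kg packs = 2375 kg.
2375 kg ≤ 2500 kg (cargo aircraft limit, Class 6.1) — within limit.
Class 3 quantity: two 0.5 fl oz containers = 29.6 mL.
That is within the Class 3 cargo aircraft limit of 50 mL.
Every hazard class is within its cargo aircraft limit and no segregation rule is violated.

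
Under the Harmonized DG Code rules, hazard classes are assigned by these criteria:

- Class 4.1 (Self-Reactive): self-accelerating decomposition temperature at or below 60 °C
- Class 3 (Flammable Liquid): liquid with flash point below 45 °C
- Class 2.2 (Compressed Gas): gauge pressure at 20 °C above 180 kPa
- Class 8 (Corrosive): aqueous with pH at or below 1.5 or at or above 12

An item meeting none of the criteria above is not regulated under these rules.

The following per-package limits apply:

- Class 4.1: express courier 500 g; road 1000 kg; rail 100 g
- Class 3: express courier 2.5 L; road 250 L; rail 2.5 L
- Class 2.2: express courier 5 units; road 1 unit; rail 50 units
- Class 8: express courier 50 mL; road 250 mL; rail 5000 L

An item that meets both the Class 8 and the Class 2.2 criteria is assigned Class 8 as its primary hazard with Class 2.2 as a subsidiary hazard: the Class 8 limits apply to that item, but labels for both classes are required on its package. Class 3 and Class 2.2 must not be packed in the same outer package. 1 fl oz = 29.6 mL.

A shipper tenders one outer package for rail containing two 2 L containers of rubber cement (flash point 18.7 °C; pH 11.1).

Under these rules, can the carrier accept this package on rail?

No

Rubber cement: flash point 18.7 °C < 45 °C → Class 3 (Flammable Liquid).
Class 3 quantity: two 2 L containers = 4 L.
4 L exceeds the rail limit of 2.5 L for Class 3.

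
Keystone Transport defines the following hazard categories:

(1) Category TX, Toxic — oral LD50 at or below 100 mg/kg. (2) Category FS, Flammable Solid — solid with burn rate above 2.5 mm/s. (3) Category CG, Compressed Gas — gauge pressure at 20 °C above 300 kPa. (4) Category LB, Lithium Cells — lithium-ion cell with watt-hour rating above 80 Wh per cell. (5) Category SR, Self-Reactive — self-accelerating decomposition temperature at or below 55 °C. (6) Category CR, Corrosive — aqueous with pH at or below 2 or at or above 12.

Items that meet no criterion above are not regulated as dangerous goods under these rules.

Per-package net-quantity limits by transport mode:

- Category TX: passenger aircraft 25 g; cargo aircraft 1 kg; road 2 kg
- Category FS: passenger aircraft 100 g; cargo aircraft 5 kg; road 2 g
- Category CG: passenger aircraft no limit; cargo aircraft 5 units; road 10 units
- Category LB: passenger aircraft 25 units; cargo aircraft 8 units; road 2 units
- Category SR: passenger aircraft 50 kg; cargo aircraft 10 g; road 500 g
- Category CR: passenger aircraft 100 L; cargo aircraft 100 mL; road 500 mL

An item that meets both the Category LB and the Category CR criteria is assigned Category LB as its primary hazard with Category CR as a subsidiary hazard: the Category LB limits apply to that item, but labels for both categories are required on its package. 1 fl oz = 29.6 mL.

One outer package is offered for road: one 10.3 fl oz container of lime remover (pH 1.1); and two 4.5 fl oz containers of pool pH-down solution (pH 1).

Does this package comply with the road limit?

No

With pH 1.1 (≤ 2), the lime remover falls in Category CR.
With pH 1 (≤ 2), the pool pH-down solution falls in Category CR.
Total Category CR: (one 10.3 fl oz container = 304.88 mL) + (two 4.5 fl oz containers = 266.4 mL) = 571.28 mL.
571.28 mL exceeds the road limit of 500 mL for Category CR.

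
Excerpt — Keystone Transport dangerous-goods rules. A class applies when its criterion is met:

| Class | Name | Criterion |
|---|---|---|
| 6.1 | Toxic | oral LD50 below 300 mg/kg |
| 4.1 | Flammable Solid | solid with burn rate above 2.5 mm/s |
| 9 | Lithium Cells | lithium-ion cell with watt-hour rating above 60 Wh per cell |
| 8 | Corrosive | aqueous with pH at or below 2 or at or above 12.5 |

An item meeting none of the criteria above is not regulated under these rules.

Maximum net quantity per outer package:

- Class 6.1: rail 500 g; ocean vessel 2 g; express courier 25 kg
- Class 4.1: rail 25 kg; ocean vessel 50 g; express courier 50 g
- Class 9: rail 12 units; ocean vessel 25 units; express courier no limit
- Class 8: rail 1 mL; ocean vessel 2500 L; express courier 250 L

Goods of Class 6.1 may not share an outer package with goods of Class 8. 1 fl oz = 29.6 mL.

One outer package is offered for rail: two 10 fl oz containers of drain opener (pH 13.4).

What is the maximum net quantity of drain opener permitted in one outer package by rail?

1 mL

With pH 13.4 (≥ 12.5), the drain opener falls in Class 8.
The rail limit for Class 8 is 1 mL.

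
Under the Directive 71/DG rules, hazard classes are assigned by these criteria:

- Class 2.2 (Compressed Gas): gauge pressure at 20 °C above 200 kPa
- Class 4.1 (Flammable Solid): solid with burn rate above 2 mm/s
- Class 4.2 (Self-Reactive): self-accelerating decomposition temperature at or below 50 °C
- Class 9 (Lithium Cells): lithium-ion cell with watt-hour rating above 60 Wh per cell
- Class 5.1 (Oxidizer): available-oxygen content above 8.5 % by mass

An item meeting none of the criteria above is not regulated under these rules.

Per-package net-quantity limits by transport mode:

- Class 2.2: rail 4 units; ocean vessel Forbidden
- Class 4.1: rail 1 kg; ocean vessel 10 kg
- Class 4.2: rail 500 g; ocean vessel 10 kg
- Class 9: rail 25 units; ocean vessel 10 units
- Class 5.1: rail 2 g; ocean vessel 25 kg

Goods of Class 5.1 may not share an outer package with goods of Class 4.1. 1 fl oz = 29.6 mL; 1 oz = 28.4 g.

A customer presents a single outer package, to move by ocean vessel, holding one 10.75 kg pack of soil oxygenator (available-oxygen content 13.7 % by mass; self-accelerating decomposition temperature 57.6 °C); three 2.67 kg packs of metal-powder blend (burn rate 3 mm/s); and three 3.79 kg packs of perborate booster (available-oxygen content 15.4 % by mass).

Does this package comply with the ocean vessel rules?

With available-oxygen content 13.7 % by mass (> 8.5 % by mass), the soil oxygenator falls in Class 5.1.
With burn rate 3 mm/s (> 2 mm/s), the metal-powder blend falls in Class 4.1.
With available-oxygen content 15.4 % by mass (> 8.5 % by mass), the perborate booster falls in Class 5.1.
Class 5.1 net quantity: 10.75 kg + (three 3.79 kg packs = 11.37 kg) = 22.12 kg.
22.12 kg is within the ocean vessel limit of 25 kg for Class 5.1.
Class 4.1 quantity: three 2.67 kg packs = 8.01 kg.
8.01 kg ≤ 10 kg (ocean vessel limit, Class 4.1) — within limit.
Class 5.1 and Class 4.1 may not share an outer package.

No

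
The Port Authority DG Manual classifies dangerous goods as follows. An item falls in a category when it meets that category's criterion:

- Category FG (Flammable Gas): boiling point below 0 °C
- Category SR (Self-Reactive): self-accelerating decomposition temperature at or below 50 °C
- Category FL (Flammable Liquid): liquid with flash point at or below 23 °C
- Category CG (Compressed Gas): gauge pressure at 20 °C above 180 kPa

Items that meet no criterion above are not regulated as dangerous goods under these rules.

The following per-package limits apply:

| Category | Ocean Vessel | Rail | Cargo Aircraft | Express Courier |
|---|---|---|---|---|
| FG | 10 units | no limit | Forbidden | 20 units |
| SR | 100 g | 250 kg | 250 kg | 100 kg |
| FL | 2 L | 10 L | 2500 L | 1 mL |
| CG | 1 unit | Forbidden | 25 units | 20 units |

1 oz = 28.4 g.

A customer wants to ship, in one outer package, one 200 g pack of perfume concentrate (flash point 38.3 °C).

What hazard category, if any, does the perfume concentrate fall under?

flash point 38.3 °C is not below 23 °C, so Category FL does not apply.
No criterion is met, so the item is not regulated.

Not regulated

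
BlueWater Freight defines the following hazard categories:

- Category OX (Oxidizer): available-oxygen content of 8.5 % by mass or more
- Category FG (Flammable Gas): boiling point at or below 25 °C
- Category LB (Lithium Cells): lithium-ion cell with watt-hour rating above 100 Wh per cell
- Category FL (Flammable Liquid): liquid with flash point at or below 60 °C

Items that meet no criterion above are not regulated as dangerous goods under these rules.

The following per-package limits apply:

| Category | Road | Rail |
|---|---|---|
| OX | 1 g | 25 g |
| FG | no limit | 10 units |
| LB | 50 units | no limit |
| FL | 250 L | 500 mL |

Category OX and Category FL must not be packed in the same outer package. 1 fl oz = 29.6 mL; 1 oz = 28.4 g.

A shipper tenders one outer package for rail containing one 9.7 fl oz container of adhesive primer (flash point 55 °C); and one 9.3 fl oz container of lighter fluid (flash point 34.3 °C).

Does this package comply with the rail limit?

Flash point 55 °C meets the Category FL criterion (Flammable Liquid), so the adhesive primer is Category FL.
Flash point 34.3 °C meets the Category FL criterion (Flammable Liquid), so the lighter fluid is Category FL.
Category FL net quantity: (one 9.7 fl oz container = 287.12 mL) + (one 9.3 fl oz container = 275.28 mL) = 562.4 mL.
562.4 mL exceeds the rail limit of 500 mL for Category FL.

No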